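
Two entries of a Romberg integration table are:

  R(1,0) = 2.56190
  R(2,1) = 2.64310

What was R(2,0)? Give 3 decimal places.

2.623

From R(2,1) = (4·R(2,0) − R(1,0))/3, solve for R(2,0):
4·R(2,0) = 3·2.64310 + 2.56190 = 10.49120
R(2,0) = 2.62280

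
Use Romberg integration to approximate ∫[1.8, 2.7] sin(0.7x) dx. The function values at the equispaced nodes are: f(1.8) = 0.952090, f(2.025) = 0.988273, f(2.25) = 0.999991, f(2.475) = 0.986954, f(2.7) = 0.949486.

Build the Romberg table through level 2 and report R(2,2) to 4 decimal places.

0.8852

R(0,0) (trapezoid, 1 panel, h=0.9000): 0.855709
R(1,0) (trapezoid, 2 panels, h=0.4500): 0.877851
R(2,0) (trapezoid, 4 panels, h=0.2250): 0.883351
R(1,1) = 0.877851 + (0.877851 − 0.855709)/3 = 0.885232
R(2,1) = 0.883351 + (0.883351 − 0.877851)/3 = 0.885184
R(2,2) = 0.885184 + (0.885184 − 0.885232)/15 = 0.885181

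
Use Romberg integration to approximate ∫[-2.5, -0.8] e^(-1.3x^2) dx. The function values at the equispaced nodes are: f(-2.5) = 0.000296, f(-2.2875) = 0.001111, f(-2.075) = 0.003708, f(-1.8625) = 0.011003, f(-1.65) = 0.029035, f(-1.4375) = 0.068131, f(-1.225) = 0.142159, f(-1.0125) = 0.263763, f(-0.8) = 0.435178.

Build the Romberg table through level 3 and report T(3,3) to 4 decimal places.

T(0,0) (trapezoid, 1 panel, h=1.7000): 0.370153
T(1,0) (trapezoid, 2 panels, h=0.8500): 0.209756
T(2,0) (trapezoid, 4 panels, h=0.4250): 0.166872
T(3,0) (trapezoid, 8 panels, h=0.2125): 0.156537
T(1,1) = 0.209756 + (0.209756 − 0.370153)/3 = 0.156290
T(2,1) = 0.166872 + (0.166872 − 0.209756)/3 = 0.152577
T(3,1) = 0.156537 + (0.156537 − 0.166872)/3 = 0.153092
T(2,2) = 0.152577 + (0.152577 − 0.156290)/15 = 0.152329
T(3,2) = 0.153092 + (0.153092 − 0.152577)/15 = 0.153126
T(3,3) = 0.153126 + (0.153126 − 0.152329)/63 = 0.153139

0.1531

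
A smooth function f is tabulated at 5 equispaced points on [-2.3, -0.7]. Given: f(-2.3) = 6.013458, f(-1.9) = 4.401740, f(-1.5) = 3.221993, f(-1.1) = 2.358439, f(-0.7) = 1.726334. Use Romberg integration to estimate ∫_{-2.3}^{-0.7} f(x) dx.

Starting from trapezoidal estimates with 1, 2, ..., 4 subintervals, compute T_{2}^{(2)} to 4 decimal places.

T_{0}^{(0)} (trapezoid, 1 panel, h=1.6000): 6.191834
T_{1}^{(0)} (trapezoid, 2 panels, h=0.8000): 5.673511
T_{2}^{(0)} (trapezoid, 4 panels, h=0.4000): 5.540827
T_{1}^{(1)} = 5.673511 + (5.673511 − 6.191834)/3 = 5.500737
T_{2}^{(1)} = 5.540827 + (5.540827 − 5.673511)/3 = 5.496599
T_{2}^{(2)} = 5.496599 + (5.496599 − 5.500737)/15 = 5.496323

5.4963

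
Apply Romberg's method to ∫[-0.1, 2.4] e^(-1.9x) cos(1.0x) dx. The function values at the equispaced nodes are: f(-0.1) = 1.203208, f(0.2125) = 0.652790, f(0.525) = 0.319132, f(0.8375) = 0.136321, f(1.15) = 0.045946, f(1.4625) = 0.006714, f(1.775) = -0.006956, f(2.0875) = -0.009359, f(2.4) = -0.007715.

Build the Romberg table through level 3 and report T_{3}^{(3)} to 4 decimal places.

0.5268

T_{0}^{(0)} (trapezoid, 1 panel, h=2.5000): 1.494366
T_{1}^{(0)} (trapezoid, 2 panels, h=1.2500): 0.804616
T_{2}^{(0)} (trapezoid, 4 panels, h=0.6250): 0.597418
T_{3}^{(0)} (trapezoid, 8 panels, h=0.3125): 0.544480
T_{1}^{(1)} = 0.804616 + (0.804616 − 1.494366)/3 = 0.574699
T_{2}^{(1)} = 0.597418 + (0.597418 − 0.804616)/3 = 0.528352
T_{3}^{(1)} = 0.544480 + (0.544480 − 0.597418)/3 = 0.526834
T_{2}^{(2)} = 0.528352 + (0.528352 − 0.574699)/15 = 0.525262
T_{3}^{(2)} = 0.526834 + (0.526834 − 0.528352)/15 = 0.526733
T_{3}^{(3)} = 0.526733 + (0.526733 − 0.525262)/63 = 0.526756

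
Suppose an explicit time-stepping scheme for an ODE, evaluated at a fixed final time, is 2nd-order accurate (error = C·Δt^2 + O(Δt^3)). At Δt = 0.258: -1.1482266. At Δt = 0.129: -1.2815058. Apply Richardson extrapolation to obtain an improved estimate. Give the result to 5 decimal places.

-1.32593

Extrapolated value = (4·A(Δt/2) − A(Δt)) / (4 − 1)
= (4·(-1.2815058) − (-1.1482266)) / 3
= -3.9777966 / 3 = -1.3259322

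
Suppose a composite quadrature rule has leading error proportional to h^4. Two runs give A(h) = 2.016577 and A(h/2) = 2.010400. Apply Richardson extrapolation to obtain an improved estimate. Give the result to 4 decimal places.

2.0100

The leading error scales as h^4; refining by a factor of 2 reduces it by 2^4 = 16.
Extrapolated value = (16·A(h/2) − A(h)) / (16 − 1)
= (16·2.010400 − 2.016577) / 15
= 30.149823 / 15 = 2.009988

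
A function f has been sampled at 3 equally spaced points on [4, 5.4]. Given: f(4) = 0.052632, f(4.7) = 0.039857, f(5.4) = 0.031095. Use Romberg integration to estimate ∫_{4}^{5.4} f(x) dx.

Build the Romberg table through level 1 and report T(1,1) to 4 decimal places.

0.0567

T(0,0) (trapezoid, 1 panel, h=1.4000): 0.058609
T(1,0) (trapezoid, 2 panels, h=0.7000): 0.057204
T(1,1) = 0.057204 + (0.057204 − 0.058609)/3 = 0.056736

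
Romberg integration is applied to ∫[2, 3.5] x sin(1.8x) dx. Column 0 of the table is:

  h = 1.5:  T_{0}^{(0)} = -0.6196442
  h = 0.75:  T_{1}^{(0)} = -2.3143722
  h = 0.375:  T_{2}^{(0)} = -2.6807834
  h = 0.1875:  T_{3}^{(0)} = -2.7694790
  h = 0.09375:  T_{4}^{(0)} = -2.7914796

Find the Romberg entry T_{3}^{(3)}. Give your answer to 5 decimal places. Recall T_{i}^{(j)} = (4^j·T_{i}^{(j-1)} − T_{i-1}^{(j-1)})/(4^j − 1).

T_{1}^{(1)} = -2.3143722 + (-2.3143722 − (-0.6196442))/3 = -2.8792815
T_{2}^{(1)} = (4·(-2.6807834) − (-2.3143722)) / 3 = -2.8029205
T_{3}^{(1)} = (4·(-2.7694790) − (-2.6807834)) / 3 = -2.7990442
T_{2}^{(2)} = -2.8029205 + (-2.8029205 − (-2.8792815))/15 = -2.7978298
T_{3}^{(2)} = (16·(-2.7990442) − (-2.8029205)) / 15 = -2.7987858
T_{3}^{(3)} = -2.7987858 + (-2.7987858 − (-2.7978298))/63 = -2.7988010

-2.79880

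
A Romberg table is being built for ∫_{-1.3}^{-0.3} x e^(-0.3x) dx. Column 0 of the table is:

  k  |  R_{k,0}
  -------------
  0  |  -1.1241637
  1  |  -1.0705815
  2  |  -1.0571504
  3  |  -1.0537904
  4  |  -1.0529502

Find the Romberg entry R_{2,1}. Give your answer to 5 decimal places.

-1.05267

R_{2,1} = -1.0571504 + (-1.0571504 − (-1.0705815))/3 = -1.0526734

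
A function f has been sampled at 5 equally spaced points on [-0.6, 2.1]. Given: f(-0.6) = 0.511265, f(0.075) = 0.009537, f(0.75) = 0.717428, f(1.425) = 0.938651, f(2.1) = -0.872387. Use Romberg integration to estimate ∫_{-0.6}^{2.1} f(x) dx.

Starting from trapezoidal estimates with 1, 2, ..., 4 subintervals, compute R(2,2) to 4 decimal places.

1.0927

R(0,0) (trapezoid, 1 panel, h=2.7000): -0.487515
R(1,0) (trapezoid, 2 panels, h=1.3500): 0.724770
R(2,0) (trapezoid, 4 panels, h=0.6750): 1.002412
R(1,1) = 0.724770 + (0.724770 − (-0.487515))/3 = 1.128865
R(2,1) = 1.002412 + (1.002412 − 0.724770)/3 = 1.094959
R(2,2) = 1.094959 + (1.094959 − 1.128865)/15 = 1.092699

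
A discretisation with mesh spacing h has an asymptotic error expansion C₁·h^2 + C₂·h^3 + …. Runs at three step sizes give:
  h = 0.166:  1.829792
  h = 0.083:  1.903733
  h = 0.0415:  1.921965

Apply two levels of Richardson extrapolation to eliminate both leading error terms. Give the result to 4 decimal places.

First eliminate the h^2 term (factor 2^2 = 4):
  B₁ = (4·1.903733 − 1.829792)/3 = 1.928380
  B₂ = (4·1.921965 − 1.903733)/3 = 1.928042
Then eliminate the h^3 term (factor 2^3 = 8):
  (8·1.928042 − 1.928380)/7 = 1.927994

1.9280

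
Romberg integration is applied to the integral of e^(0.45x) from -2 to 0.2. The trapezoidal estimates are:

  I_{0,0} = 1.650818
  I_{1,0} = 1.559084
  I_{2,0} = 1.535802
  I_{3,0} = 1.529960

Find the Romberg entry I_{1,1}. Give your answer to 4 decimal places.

1.5285

I_{1,1} = (4·1.559084 − 1.650818) / 3 = 1.528506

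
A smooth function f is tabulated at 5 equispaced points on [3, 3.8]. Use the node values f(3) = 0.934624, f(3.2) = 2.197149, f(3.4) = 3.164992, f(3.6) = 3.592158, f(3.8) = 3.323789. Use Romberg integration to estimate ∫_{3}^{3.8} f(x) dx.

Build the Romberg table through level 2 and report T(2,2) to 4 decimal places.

T(0,0) (trapezoid, 1 panel, h=0.8000): 1.703365
T(1,0) (trapezoid, 2 panels, h=0.4000): 2.117679
T(2,0) (trapezoid, 4 panels, h=0.2000): 2.216701
T(1,1) = 2.117679 + (2.117679 − 1.703365)/3 = 2.255784
T(2,1) = 2.216701 + (2.216701 − 2.117679)/3 = 2.249708
T(2,2) = 2.249708 + (2.249708 − 2.255784)/15 = 2.249303

2.2493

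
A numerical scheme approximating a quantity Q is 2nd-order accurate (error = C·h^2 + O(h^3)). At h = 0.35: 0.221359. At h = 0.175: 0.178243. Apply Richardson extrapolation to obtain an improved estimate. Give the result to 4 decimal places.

0.1639

The leading error scales as h^2; refining by a factor of 2 reduces it by 2^2 = 4.
Extrapolated value = (4·A(h/2) − A(h)) / (4 − 1)
= (4·0.178243 − 0.221359) / 3
= 0.491613 / 3 = 0.163871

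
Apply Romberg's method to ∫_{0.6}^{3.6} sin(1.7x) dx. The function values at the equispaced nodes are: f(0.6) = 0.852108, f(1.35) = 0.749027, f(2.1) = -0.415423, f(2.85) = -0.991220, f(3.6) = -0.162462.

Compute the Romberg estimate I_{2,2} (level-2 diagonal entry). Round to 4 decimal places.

I_{0,0} (trapezoid, 1 panel, h=3.0000): 1.034469
I_{1,0} (trapezoid, 2 panels, h=1.5000): -0.105900
I_{2,0} (trapezoid, 4 panels, h=0.7500): -0.234595
I_{1,1} = -0.105900 + (-0.105900 − 1.034469)/3 = -0.486023
I_{2,1} = -0.234595 + (-0.234595 − (-0.105900))/3 = -0.277493
I_{2,2} = -0.277493 + (-0.277493 − (-0.486023))/15 = -0.263591

-0.2636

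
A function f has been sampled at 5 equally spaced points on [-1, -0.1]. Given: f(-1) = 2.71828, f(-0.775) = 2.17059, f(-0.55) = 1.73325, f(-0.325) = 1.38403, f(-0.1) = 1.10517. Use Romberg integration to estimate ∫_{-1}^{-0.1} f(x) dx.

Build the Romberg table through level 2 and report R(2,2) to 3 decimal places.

1.613

R(0,0) (trapezoid, 1 panel, h=0.9000): 1.72055
R(1,0) (trapezoid, 2 panels, h=0.4500): 1.64024
R(2,0) (trapezoid, 4 panels, h=0.2250): 1.61991
R(1,1) = 1.64024 + (1.64024 − 1.72055)/3 = 1.61347
R(2,1) = 1.61991 + (1.61991 − 1.64024)/3 = 1.61313
R(2,2) = 1.61313 + (1.61313 − 1.61347)/15 = 1.61311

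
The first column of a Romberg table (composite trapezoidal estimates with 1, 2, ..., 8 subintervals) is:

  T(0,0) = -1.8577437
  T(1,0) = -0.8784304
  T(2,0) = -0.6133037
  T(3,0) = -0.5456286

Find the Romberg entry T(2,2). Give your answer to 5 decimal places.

-0.52312

Richardson extrapolation on the trapezoidal column (denominator 4−1=3):
T(1,1) = (4·(-0.8784304) − (-1.8577437)) / 3 = -0.5519926
T(2,1) = (4·(-0.6133037) − (-0.8784304)) / 3 = -0.5249281
T(2,2) = -0.5249281 + (-0.5249281 − (-0.5519926))/15 = -0.5231238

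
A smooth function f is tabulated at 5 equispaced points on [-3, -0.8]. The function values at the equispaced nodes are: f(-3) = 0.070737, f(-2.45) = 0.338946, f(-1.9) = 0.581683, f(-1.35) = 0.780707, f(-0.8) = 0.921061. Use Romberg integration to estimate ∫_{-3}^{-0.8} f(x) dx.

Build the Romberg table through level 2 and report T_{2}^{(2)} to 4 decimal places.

T_{0}^{(0)} (trapezoid, 1 panel, h=2.2000): 1.090978
T_{1}^{(0)} (trapezoid, 2 panels, h=1.1000): 1.185340
T_{2}^{(0)} (trapezoid, 4 panels, h=0.5500): 1.208479
T_{1}^{(1)} = 1.185340 + (1.185340 − 1.090978)/3 = 1.216794
T_{2}^{(1)} = 1.208479 + (1.208479 − 1.185340)/3 = 1.216192
T_{2}^{(2)} = 1.216192 + (1.216192 − 1.216794)/15 = 1.216152

1.2162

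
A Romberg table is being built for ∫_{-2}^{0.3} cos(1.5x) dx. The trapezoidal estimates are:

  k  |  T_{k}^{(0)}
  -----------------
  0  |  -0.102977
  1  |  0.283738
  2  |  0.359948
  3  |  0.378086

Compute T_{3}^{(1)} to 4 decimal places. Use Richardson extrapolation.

T_{3}^{(1)} = 0.378086 + (0.378086 − 0.359948)/3 = 0.384132
(Column j=1 coincides with Simpson's rule on the same nodes.)

0.3841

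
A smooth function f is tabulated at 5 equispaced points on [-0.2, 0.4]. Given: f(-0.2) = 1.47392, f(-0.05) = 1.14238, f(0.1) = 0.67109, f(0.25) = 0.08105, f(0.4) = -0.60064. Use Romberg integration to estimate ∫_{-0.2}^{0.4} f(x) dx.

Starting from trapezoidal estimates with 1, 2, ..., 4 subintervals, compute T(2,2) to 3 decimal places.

0.355

T(0,0) (trapezoid, 1 panel, h=0.6000): 0.26198
T(1,0) (trapezoid, 2 panels, h=0.3000): 0.33232
T(2,0) (trapezoid, 4 panels, h=0.1500): 0.34967
T(1,1) = 0.33232 + (0.33232 − 0.26198)/3 = 0.35577
T(2,1) = 0.34967 + (0.34967 − 0.33232)/3 = 0.35545
T(2,2) = 0.35545 + (0.35545 − 0.35577)/15 = 0.35543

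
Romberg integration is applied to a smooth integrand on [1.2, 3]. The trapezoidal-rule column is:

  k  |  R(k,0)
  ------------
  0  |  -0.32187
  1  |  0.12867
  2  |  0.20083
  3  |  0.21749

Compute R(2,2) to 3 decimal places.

0.221

R(1,1) = (4·0.12867 − (-0.32187)) / 3 = 0.27885
R(2,1) = 0.20083 + (0.20083 − 0.12867)/3 = 0.22488
R(2,2) = 0.22488 + (0.22488 − 0.27885)/15 = 0.22128
(Column j=1 coincides with Simpson's rule on the same nodes.)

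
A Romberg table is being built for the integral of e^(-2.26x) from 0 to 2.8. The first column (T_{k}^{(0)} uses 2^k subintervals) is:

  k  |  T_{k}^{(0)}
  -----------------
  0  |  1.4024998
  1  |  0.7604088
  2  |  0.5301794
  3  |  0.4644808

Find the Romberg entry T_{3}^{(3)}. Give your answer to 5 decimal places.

Richardson extrapolation on the trapezoidal column (denominator 4−1=3):
T_{1}^{(1)} = 0.7604088 + (0.7604088 − 1.4024998)/3 = 0.5463785
T_{2}^{(1)} = (4·0.5301794 − 0.7604088) / 3 = 0.4534363
T_{3}^{(1)} = 0.4644808 + (0.4644808 − 0.5301794)/3 = 0.4425813
T_{2}^{(2)} = (16·0.4534363 − 0.5463785) / 15 = 0.4472402
T_{3}^{(2)} = 0.4425813 + (0.4425813 − 0.4534363)/15 = 0.4418576
T_{3}^{(3)} = 0.4418576 + (0.4418576 − 0.4472402)/63 = 0.4417722

0.44177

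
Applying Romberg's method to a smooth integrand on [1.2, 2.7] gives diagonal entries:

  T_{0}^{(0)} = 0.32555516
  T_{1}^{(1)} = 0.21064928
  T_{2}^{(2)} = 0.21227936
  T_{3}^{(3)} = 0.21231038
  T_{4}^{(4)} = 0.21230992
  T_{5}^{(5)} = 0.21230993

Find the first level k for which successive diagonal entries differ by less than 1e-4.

|T_{1}^{(1)} − T_{0}^{(0)}| = 0.11490588 ≥ 1e-4
|T_{2}^{(2)} − T_{1}^{(1)}| = 0.00163008 ≥ 1e-4
|T_{3}^{(3)} − T_{2}^{(2)}| = 0.00003102 < 1e-4

k = 3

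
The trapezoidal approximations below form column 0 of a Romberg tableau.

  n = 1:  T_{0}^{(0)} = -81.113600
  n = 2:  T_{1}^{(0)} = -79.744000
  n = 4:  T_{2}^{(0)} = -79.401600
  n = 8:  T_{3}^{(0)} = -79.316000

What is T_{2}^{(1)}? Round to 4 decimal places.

-79.2875

Richardson extrapolation on the trapezoidal column (denominator 4−1=3):
T_{2}^{(1)} = (4·(-79.401600) − (-79.744000)) / 3 = -79.287467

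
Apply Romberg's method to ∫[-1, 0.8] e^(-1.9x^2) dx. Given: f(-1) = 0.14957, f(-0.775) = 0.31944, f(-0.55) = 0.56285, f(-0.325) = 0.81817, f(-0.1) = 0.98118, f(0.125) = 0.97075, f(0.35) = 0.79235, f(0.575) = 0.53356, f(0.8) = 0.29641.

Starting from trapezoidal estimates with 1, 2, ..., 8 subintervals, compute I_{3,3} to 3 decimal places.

I_{0,0} (trapezoid, 1 panel, h=1.8000): 0.40138
I_{1,0} (trapezoid, 2 panels, h=0.9000): 1.08375
I_{2,0} (trapezoid, 4 panels, h=0.4500): 1.15172
I_{3,0} (trapezoid, 8 panels, h=0.2250): 1.17029
I_{1,1} = 1.08375 + (1.08375 − 0.40138)/3 = 1.31121
I_{2,1} = 1.15172 + (1.15172 − 1.08375)/3 = 1.17438
I_{3,1} = 1.17029 + (1.17029 − 1.15172)/3 = 1.17648
I_{2,2} = 1.17438 + (1.17438 − 1.31121)/15 = 1.16526
I_{3,2} = 1.17648 + (1.17648 − 1.17438)/15 = 1.17662
I_{3,3} = 1.17662 + (1.17662 − 1.16526)/63 = 1.17680

1.177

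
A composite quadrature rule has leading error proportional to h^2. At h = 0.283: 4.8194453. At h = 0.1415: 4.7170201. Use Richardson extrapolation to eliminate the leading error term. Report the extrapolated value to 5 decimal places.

The leading error scales as h^2; refining by a factor of 2 reduces it by 2^2 = 4.
Extrapolated value = (4·A(h/2) − A(h)) / (4 − 1)
= (4·4.7170201 − 4.8194453) / 3
= 14.0486351 / 3 = 4.6828784

4.68288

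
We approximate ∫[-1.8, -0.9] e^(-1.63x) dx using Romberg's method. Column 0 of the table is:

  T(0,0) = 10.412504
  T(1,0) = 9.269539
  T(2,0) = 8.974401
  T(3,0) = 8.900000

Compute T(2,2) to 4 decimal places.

8.8752

Richardson extrapolation on the trapezoidal column (denominator 4−1=3):
T(1,1) = (4·9.269539 − 10.412504) / 3 = 8.888551
T(2,1) = (4·8.974401 − 9.269539) / 3 = 8.876022
T(2,2) = (16·8.876022 − 8.888551) / 15 = 8.875187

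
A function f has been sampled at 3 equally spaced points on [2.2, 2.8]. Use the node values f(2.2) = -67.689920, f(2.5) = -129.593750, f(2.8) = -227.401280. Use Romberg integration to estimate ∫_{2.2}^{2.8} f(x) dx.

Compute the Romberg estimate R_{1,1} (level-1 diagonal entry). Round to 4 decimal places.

-81.3466

R_{0,0} (trapezoid, 1 panel, h=0.6000): -88.527360
R_{1,0} (trapezoid, 2 panels, h=0.3000): -83.141805
R_{1,1} = -83.141805 + (-83.141805 − (-88.527360))/3 = -81.346620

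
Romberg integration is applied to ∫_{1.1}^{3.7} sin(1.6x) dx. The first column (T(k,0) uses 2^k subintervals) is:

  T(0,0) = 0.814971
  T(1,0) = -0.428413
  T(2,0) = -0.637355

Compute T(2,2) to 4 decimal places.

Richardson extrapolation on the trapezoidal column (denominator 4−1=3):
T(1,1) = (4·(-0.428413) − 0.814971) / 3 = -0.842874
T(2,1) = (4·(-0.637355) − (-0.428413)) / 3 = -0.707002
T(2,2) = -0.707002 + (-0.707002 − (-0.842874))/15 = -0.697944
(Column j=1 coincides with Simpson's rule on the same nodes.)

-0.6979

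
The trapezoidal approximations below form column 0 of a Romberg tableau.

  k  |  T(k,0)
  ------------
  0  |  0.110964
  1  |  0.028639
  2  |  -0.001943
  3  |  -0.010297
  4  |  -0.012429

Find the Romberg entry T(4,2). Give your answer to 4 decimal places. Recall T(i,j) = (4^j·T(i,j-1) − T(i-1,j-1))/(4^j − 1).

Richardson extrapolation on the trapezoidal column (denominator 4−1=3):
T(3,1) = (4·(-0.010297) − (-0.001943)) / 3 = -0.013082
T(4,1) = (4·(-0.012429) − (-0.010297)) / 3 = -0.013140
T(4,2) = (16·(-0.013140) − (-0.013082)) / 15 = -0.013144
(Column j=1 coincides with Simpson's rule on the same nodes.)

-0.0131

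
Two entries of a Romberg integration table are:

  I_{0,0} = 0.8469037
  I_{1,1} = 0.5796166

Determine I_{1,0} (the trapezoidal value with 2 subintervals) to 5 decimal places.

0.64644

From I_{1,1} = (4·I_{1,0} − I_{0,0})/3, solve for I_{1,0}:
4·I_{1,0} = 3·0.5796166 + 0.8469037 = 2.5857535
I_{1,0} = 0.6464384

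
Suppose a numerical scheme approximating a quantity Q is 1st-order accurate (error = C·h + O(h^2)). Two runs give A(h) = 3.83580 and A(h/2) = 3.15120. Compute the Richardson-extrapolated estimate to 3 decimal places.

2.467

The leading error scales as h; refining by a factor of 2 reduces it by 2^1 = 2.
Extrapolated value = (2·A(h/2) − A(h)) / (2 − 1)
= (2·3.15120 − 3.83580) / 1
= 2.46660 / 1 = 2.46660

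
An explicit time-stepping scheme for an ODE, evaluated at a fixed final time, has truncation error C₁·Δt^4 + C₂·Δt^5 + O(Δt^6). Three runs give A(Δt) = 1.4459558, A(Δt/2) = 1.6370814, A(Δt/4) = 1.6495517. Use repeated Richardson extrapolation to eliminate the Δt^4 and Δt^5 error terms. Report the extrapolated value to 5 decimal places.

First eliminate the Δt^4 term (factor 2^4 = 16):
  B₁ = (16·1.6370814 − 1.4459558)/15 = 1.6498231
  B₂ = (16·1.6495517 − 1.6370814)/15 = 1.6503831
Then eliminate the Δt^5 term (factor 2^5 = 32):
  (32·1.6503831 − 1.6498231)/31 = 1.6504012

1.65040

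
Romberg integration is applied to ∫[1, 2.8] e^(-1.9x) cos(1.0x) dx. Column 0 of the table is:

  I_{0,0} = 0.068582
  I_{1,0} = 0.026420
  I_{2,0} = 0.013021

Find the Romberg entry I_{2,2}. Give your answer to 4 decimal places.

Richardson extrapolation on the trapezoidal column (denominator 4−1=3):
I_{1,1} = (4·0.026420 − 0.068582) / 3 = 0.012366
I_{2,1} = (4·0.013021 − 0.026420) / 3 = 0.008555
I_{2,2} = (16·0.008555 − 0.012366) / 15 = 0.008301
(Column j=1 coincides with Simpson's rule on the same nodes.)

0.0083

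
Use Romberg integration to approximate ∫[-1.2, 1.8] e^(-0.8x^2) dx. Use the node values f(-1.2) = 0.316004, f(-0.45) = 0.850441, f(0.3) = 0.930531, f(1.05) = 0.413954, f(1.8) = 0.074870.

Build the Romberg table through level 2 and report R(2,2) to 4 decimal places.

1.8121

R(0,0) (trapezoid, 1 panel, h=3.0000): 0.586311
R(1,0) (trapezoid, 2 panels, h=1.5000): 1.688952
R(2,0) (trapezoid, 4 panels, h=0.7500): 1.792772
R(1,1) = 1.688952 + (1.688952 − 0.586311)/3 = 2.056499
R(2,1) = 1.792772 + (1.792772 − 1.688952)/3 = 1.827379
R(2,2) = 1.827379 + (1.827379 − 2.056499)/15 = 1.812104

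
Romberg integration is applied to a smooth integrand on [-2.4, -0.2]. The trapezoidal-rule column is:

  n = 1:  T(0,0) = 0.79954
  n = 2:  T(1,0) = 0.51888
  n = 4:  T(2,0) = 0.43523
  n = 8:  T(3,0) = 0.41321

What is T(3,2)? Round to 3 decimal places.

T(2,1) = (4·0.43523 − 0.51888) / 3 = 0.40735
T(3,1) = (4·0.41321 − 0.43523) / 3 = 0.40587
T(3,2) = 0.40587 + (0.40587 − 0.40735)/15 = 0.40577

0.406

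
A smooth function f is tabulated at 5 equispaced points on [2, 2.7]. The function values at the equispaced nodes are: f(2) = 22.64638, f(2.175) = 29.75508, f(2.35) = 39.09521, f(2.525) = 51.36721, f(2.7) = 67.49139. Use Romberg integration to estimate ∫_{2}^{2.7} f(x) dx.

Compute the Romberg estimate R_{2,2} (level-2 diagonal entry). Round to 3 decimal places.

28.747

R_{0,0} (trapezoid, 1 panel, h=0.7000): 31.54822
R_{1,0} (trapezoid, 2 panels, h=0.3500): 29.45743
R_{2,0} (trapezoid, 4 panels, h=0.1750): 28.92512
R_{1,1} = 29.45743 + (29.45743 − 31.54822)/3 = 28.76050
R_{2,1} = 28.92512 + (28.92512 − 29.45743)/3 = 28.74768
R_{2,2} = 28.74768 + (28.74768 − 28.76050)/15 = 28.74683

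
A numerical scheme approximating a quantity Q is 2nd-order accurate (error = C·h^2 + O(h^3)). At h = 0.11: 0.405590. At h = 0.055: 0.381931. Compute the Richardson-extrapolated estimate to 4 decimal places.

The leading error scales as h^2; refining by a factor of 2 reduces it by 2^2 = 4.
Extrapolated value = (4·A(h/2) − A(h)) / (4 − 1)
= (4·0.381931 − 0.405590) / 3
= 1.122134 / 3 = 0.374045

0.3740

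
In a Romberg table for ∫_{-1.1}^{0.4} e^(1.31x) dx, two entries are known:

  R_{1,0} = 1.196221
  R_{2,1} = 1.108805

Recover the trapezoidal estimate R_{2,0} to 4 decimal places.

1.1307

From R_{2,1} = (4·R_{2,0} − R_{1,0})/3, solve for R_{2,0}:
4·R_{2,0} = 3·1.108805 + 1.196221 = 4.522636
R_{2,0} = 1.130659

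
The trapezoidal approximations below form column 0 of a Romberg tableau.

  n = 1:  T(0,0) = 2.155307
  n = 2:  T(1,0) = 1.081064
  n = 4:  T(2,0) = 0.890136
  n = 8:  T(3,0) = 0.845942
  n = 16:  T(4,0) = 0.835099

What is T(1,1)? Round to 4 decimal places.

0.7230

Richardson extrapolation on the trapezoidal column (denominator 4−1=3):
T(1,1) = 1.081064 + (1.081064 − 2.155307)/3 = 0.722983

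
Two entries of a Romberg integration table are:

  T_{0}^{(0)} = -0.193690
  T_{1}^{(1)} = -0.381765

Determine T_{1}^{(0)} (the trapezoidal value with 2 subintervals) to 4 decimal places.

-0.3347

From T_{1}^{(1)} = (4·T_{1}^{(0)} − T_{0}^{(0)})/3, solve for T_{1}^{(0)}:
4·T_{1}^{(0)} = 3·(-0.381765) + (-0.193690) = -1.338985
T_{1}^{(0)} = -0.334746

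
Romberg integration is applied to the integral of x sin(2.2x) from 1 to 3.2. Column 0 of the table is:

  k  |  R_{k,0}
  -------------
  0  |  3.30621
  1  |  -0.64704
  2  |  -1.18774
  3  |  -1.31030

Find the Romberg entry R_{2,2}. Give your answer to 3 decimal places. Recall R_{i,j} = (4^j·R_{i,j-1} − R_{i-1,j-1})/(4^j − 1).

-1.328

Richardson extrapolation on the trapezoidal column (denominator 4−1=3):
R_{1,1} = -0.64704 + (-0.64704 − 3.30621)/3 = -1.96479
R_{2,1} = -1.18774 + (-1.18774 − (-0.64704))/3 = -1.36797
R_{2,2} = (16·(-1.36797) − (-1.96479)) / 15 = -1.32818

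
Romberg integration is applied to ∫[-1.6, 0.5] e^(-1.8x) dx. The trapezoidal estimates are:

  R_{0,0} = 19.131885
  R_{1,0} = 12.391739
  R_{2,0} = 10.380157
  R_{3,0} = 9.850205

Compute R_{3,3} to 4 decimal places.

R_{1,1} = 12.391739 + (12.391739 − 19.131885)/3 = 10.145024
R_{2,1} = (4·10.380157 − 12.391739) / 3 = 9.709630
R_{3,1} = (4·9.850205 − 10.380157) / 3 = 9.673554
R_{2,2} = 9.709630 + (9.709630 − 10.145024)/15 = 9.680604
R_{3,2} = 9.673554 + (9.673554 − 9.709630)/15 = 9.671149
R_{3,3} = (64·9.671149 − 9.680604) / 63 = 9.670999

9.6710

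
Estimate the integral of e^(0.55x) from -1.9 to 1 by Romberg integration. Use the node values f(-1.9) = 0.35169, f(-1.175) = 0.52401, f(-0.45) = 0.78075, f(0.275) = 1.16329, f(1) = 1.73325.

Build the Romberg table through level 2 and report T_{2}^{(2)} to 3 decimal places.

T_{0}^{(0)} (trapezoid, 1 panel, h=2.9000): 3.02316
T_{1}^{(0)} (trapezoid, 2 panels, h=1.4500): 2.64367
T_{2}^{(0)} (trapezoid, 4 panels, h=0.7250): 2.54513
T_{1}^{(1)} = 2.64367 + (2.64367 − 3.02316)/3 = 2.51717
T_{2}^{(1)} = 2.54513 + (2.54513 − 2.64367)/3 = 2.51228
T_{2}^{(2)} = 2.51228 + (2.51228 − 2.51717)/15 = 2.51195

2.512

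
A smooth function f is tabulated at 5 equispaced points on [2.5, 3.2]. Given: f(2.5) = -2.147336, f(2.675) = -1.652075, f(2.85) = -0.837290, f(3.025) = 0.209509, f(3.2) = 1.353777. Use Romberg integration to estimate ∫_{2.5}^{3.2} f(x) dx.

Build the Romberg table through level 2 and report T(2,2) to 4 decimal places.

-0.4804

T(0,0) (trapezoid, 1 panel, h=0.7000): -0.277746
T(1,0) (trapezoid, 2 panels, h=0.3500): -0.431924
T(2,0) (trapezoid, 4 panels, h=0.1750): -0.468411
T(1,1) = -0.431924 + (-0.431924 − (-0.277746))/3 = -0.483317
T(2,1) = -0.468411 + (-0.468411 − (-0.431924))/3 = -0.480573
T(2,2) = -0.480573 + (-0.480573 − (-0.483317))/15 = -0.480390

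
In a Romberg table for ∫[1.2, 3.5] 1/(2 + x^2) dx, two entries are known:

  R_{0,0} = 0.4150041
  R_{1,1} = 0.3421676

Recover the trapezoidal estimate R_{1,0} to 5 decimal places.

0.36038

From R_{1,1} = (4·R_{1,0} − R_{0,0})/3, solve for R_{1,0}:
4·R_{1,0} = 3·0.3421676 + 0.4150041 = 1.4415069
R_{1,0} = 0.3603767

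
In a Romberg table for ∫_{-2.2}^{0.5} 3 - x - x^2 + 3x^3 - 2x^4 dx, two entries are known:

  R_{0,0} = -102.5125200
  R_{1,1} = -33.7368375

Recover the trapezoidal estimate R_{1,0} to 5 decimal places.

-50.93076

From R_{1,1} = (4·R_{1,0} − R_{0,0})/3, solve for R_{1,0}:
4·R_{1,0} = 3·(-33.7368375) + (-102.5125200) = -203.7230325
R_{1,0} = -50.9307581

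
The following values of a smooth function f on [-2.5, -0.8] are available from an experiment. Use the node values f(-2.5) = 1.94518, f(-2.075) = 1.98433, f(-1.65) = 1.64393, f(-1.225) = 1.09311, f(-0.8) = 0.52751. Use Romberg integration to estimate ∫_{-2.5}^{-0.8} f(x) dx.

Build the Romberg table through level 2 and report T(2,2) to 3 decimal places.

T(0,0) (trapezoid, 1 panel, h=1.7000): 2.10179
T(1,0) (trapezoid, 2 panels, h=0.8500): 2.44823
T(2,0) (trapezoid, 4 panels, h=0.4250): 2.53203
T(1,1) = 2.44823 + (2.44823 − 2.10179)/3 = 2.56371
T(2,1) = 2.53203 + (2.53203 − 2.44823)/3 = 2.55996
T(2,2) = 2.55996 + (2.55996 − 2.56371)/15 = 2.55971

2.560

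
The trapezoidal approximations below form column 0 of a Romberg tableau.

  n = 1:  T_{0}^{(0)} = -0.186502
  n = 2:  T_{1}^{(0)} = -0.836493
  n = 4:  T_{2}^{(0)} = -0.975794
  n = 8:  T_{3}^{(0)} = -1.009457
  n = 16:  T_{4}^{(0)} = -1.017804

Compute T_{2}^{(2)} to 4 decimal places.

T_{1}^{(1)} = (4·(-0.836493) − (-0.186502)) / 3 = -1.053157
T_{2}^{(1)} = (4·(-0.975794) − (-0.836493)) / 3 = -1.022228
T_{2}^{(2)} = (16·(-1.022228) − (-1.053157)) / 15 = -1.020166

-1.0202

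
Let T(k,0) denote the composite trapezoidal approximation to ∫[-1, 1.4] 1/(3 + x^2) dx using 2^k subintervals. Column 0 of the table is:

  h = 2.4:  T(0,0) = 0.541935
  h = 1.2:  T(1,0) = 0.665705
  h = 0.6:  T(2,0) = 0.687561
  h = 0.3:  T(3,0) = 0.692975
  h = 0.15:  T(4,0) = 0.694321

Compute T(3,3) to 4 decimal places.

T(1,1) = (4·0.665705 − 0.541935) / 3 = 0.706962
T(2,1) = (4·0.687561 − 0.665705) / 3 = 0.694846
T(3,1) = (4·0.692975 − 0.687561) / 3 = 0.694780
T(2,2) = 0.694846 + (0.694846 − 0.706962)/15 = 0.694038
T(3,2) = (16·0.694780 − 0.694846) / 15 = 0.694776
T(3,3) = (64·0.694776 − 0.694038) / 63 = 0.694788

0.6948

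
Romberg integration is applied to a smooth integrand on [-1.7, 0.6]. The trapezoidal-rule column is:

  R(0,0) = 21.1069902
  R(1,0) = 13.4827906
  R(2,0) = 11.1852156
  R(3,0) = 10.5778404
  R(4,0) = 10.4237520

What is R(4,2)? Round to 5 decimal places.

Richardson extrapolation on the trapezoidal column (denominator 4−1=3):
R(3,1) = (4·10.5778404 − 11.1852156) / 3 = 10.3753820
R(4,1) = (4·10.4237520 − 10.5778404) / 3 = 10.3723892
R(4,2) = 10.3723892 + (10.3723892 − 10.3753820)/15 = 10.3721897
(Column j=1 coincides with Simpson's rule on the same nodes.)

10.37219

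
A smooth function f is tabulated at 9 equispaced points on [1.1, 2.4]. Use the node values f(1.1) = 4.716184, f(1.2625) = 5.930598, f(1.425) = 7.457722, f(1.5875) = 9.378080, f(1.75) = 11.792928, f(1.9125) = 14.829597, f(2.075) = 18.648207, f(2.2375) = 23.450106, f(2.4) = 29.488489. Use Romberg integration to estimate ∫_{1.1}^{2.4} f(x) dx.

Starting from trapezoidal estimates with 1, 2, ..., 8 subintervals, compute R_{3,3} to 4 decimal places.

17.5690

R_{0,0} (trapezoid, 1 panel, h=1.3000): 22.233037
R_{1,0} (trapezoid, 2 panels, h=0.6500): 18.781922
R_{2,0} (trapezoid, 4 panels, h=0.3250): 17.875388
R_{3,0} (trapezoid, 8 panels, h=0.1625): 17.645806
R_{1,1} = 18.781922 + (18.781922 − 22.233037)/3 = 17.631550
R_{2,1} = 17.875388 + (17.875388 − 18.781922)/3 = 17.573210
R_{3,1} = 17.645806 + (17.645806 − 17.875388)/3 = 17.569279
R_{2,2} = 17.573210 + (17.573210 − 17.631550)/15 = 17.569321
R_{3,2} = 17.569279 + (17.569279 − 17.573210)/15 = 17.569017
R_{3,3} = 17.569017 + (17.569017 − 17.569321)/63 = 17.569012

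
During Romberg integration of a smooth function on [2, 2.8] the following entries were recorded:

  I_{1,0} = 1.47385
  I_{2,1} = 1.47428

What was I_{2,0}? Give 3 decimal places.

1.474

From I_{2,1} = (4·I_{2,0} − I_{1,0})/3, solve for I_{2,0}:
4·I_{2,0} = 3·1.47428 + 1.47385 = 5.89669
I_{2,0} = 1.47417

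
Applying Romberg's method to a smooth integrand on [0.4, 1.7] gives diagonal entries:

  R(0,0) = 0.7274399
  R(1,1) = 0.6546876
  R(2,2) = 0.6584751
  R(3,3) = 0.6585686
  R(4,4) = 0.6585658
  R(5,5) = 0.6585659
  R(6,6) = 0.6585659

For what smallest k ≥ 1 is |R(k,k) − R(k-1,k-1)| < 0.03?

k = 2

|R(1,1) − R(0,0)| = 0.0727523 ≥ 0.03
|R(2,2) − R(1,1)| = 0.0037875 < 0.03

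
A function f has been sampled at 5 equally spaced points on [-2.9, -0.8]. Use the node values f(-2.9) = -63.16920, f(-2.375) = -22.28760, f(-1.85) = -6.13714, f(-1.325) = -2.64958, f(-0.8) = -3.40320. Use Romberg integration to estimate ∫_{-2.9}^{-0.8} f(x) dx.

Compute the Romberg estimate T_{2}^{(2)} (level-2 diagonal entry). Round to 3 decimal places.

T_{0}^{(0)} (trapezoid, 1 panel, h=2.1000): -69.90102
T_{1}^{(0)} (trapezoid, 2 panels, h=1.0500): -41.39451
T_{2}^{(0)} (trapezoid, 4 panels, h=0.5250): -33.78927
T_{1}^{(1)} = -41.39451 + (-41.39451 − (-69.90102))/3 = -31.89234
T_{2}^{(1)} = -33.78927 + (-33.78927 − (-41.39451))/3 = -31.25419
T_{2}^{(2)} = -31.25419 + (-31.25419 − (-31.89234))/15 = -31.21165

-31.212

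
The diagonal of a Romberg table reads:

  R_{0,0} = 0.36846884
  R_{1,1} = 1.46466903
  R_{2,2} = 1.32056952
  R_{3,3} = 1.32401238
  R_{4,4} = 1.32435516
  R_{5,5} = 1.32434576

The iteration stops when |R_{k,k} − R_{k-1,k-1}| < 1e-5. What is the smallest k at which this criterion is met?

k = 5

|R_{1,1} − R_{0,0}| = 1.09620019 ≥ 1e-5
|R_{2,2} − R_{1,1}| = 0.14409951 ≥ 1e-5
|R_{3,3} − R_{2,2}| = 0.00344286 ≥ 1e-5
|R_{4,4} − R_{3,3}| = 0.00034278 ≥ 1e-5
|R_{5,5} − R_{4,4}| = 0.00000940 < 1e-5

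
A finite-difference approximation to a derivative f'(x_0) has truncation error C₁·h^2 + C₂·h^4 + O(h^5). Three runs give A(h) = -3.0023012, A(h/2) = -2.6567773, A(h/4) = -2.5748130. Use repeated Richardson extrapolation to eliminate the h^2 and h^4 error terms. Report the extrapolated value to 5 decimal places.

-2.54788

First eliminate the h^2 term (factor 2^2 = 4):
  B₁ = (4·(-2.6567773) − (-3.0023012))/3 = -2.5416027
  B₂ = (4·(-2.5748130) − (-2.6567773))/3 = -2.5474916
Then eliminate the h^4 term (factor 2^4 = 16):
  (16·(-2.5474916) − (-2.5416027))/15 = -2.5478842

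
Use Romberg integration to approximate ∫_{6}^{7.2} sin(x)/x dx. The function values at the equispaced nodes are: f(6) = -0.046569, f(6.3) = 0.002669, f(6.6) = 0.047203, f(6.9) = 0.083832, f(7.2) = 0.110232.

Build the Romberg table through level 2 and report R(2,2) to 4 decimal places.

R(0,0) (trapezoid, 1 panel, h=1.2000): 0.038198
R(1,0) (trapezoid, 2 panels, h=0.6000): 0.047421
R(2,0) (trapezoid, 4 panels, h=0.3000): 0.049661
R(1,1) = 0.047421 + (0.047421 − 0.038198)/3 = 0.050495
R(2,1) = 0.049661 + (0.049661 − 0.047421)/3 = 0.050408
R(2,2) = 0.050408 + (0.050408 − 0.050495)/15 = 0.050402

0.0504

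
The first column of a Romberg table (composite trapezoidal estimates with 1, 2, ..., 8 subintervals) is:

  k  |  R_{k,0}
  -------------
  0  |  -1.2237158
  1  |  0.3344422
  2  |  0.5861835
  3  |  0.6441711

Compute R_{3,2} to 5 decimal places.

Richardson extrapolation on the trapezoidal column (denominator 4−1=3):
R_{2,1} = (4·0.5861835 − 0.3344422) / 3 = 0.6700973
R_{3,1} = 0.6441711 + (0.6441711 − 0.5861835)/3 = 0.6635003
R_{3,2} = 0.6635003 + (0.6635003 − 0.6700973)/15 = 0.6630605

0.66306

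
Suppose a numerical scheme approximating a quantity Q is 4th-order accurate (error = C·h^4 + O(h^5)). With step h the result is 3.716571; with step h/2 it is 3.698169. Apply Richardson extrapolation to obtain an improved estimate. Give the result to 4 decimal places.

Extrapolated value = (16·A(h/2) − A(h)) / (16 − 1)
= (16·3.698169 − 3.716571) / 15
= 55.454133 / 15 = 3.696942

3.6969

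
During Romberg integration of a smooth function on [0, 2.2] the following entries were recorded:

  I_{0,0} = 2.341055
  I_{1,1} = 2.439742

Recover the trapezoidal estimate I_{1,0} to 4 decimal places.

From I_{1,1} = (4·I_{1,0} − I_{0,0})/3, solve for I_{1,0}:
4·I_{1,0} = 3·2.439742 + 2.341055 = 9.660281
I_{1,0} = 2.415070

2.4151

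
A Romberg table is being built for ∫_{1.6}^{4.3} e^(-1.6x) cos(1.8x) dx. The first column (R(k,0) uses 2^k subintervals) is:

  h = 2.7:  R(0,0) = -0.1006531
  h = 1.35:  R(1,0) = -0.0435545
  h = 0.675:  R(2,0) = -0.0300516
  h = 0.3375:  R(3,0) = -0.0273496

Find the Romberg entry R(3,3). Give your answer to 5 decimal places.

-0.02652

R(1,1) = (4·(-0.0435545) − (-0.1006531)) / 3 = -0.0245216
R(2,1) = (4·(-0.0300516) − (-0.0435545)) / 3 = -0.0255506
R(3,1) = (4·(-0.0273496) − (-0.0300516)) / 3 = -0.0264489
R(2,2) = -0.0255506 + (-0.0255506 − (-0.0245216))/15 = -0.0256192
R(3,2) = -0.0264489 + (-0.0264489 − (-0.0255506))/15 = -0.0265088
R(3,3) = (64·(-0.0265088) − (-0.0256192)) / 63 = -0.0265229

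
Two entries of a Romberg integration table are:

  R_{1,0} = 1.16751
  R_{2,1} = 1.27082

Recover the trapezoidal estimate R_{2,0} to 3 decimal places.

From R_{2,1} = (4·R_{2,0} − R_{1,0})/3, solve for R_{2,0}:
4·R_{2,0} = 3·1.27082 + 1.16751 = 4.97997
R_{2,0} = 1.24499

1.245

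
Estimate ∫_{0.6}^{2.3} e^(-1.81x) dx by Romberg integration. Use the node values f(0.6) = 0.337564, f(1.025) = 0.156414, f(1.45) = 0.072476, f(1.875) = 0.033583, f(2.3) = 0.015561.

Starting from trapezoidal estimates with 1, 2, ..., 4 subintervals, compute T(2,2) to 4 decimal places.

0.1780

T(0,0) (trapezoid, 1 panel, h=1.7000): 0.300156
T(1,0) (trapezoid, 2 panels, h=0.8500): 0.211683
T(2,0) (trapezoid, 4 panels, h=0.4250): 0.186590
T(1,1) = 0.211683 + (0.211683 − 0.300156)/3 = 0.182192
T(2,1) = 0.186590 + (0.186590 − 0.211683)/3 = 0.178226
T(2,2) = 0.178226 + (0.178226 − 0.182192)/15 = 0.177962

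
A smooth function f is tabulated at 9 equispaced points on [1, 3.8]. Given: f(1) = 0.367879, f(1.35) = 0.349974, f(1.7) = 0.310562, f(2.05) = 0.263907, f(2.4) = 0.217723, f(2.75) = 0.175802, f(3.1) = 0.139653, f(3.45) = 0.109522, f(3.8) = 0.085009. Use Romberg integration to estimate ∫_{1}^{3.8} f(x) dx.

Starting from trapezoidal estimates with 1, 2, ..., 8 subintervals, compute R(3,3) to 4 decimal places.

0.6284

R(0,0) (trapezoid, 1 panel, h=2.8000): 0.634043
R(1,0) (trapezoid, 2 panels, h=1.4000): 0.621834
R(2,0) (trapezoid, 4 panels, h=0.7000): 0.626067
R(3,0) (trapezoid, 8 panels, h=0.3500): 0.627755
R(1,1) = 0.621834 + (0.621834 − 0.634043)/3 = 0.617764
R(2,1) = 0.626067 + (0.626067 − 0.621834)/3 = 0.627478
R(3,1) = 0.627755 + (0.627755 − 0.626067)/3 = 0.628318
R(2,2) = 0.627478 + (0.627478 − 0.617764)/15 = 0.628126
R(3,2) = 0.628318 + (0.628318 − 0.627478)/15 = 0.628374
R(3,3) = 0.628374 + (0.628374 − 0.628126)/63 = 0.628378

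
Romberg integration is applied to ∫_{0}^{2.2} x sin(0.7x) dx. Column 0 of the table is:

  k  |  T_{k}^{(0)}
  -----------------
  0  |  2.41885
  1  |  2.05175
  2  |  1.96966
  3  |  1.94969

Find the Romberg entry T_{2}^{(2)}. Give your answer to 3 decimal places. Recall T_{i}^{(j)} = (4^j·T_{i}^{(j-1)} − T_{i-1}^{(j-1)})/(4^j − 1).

T_{1}^{(1)} = 2.05175 + (2.05175 − 2.41885)/3 = 1.92938
T_{2}^{(1)} = 1.96966 + (1.96966 − 2.05175)/3 = 1.94230
T_{2}^{(2)} = (16·1.94230 − 1.92938) / 15 = 1.94316

1.943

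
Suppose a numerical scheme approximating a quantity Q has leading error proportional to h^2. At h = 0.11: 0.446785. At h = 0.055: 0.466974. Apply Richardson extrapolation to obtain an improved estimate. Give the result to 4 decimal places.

Extrapolated value = (4·A(h/2) − A(h)) / (4 − 1)
= (4·0.466974 − 0.446785) / 3
= 1.421111 / 3 = 0.473704

0.4737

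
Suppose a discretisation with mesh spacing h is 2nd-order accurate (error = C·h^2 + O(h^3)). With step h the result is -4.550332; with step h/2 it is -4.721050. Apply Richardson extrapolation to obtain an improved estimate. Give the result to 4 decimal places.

The leading error scales as h^2; refining by a factor of 2 reduces it by 2^2 = 4.
Extrapolated value = (4·A(h/2) − A(h)) / (4 − 1)
= (4·(-4.721050) − (-4.550332)) / 3
= -14.333868 / 3 = -4.777956

-4.7780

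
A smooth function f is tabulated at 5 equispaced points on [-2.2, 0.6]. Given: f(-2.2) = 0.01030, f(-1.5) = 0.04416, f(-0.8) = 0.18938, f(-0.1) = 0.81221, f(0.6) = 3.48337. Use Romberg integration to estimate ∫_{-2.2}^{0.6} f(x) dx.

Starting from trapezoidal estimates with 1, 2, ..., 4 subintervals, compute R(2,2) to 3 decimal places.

1.684

R(0,0) (trapezoid, 1 panel, h=2.8000): 4.89114
R(1,0) (trapezoid, 2 panels, h=1.4000): 2.71070
R(2,0) (trapezoid, 4 panels, h=0.7000): 1.95481
R(1,1) = 2.71070 + (2.71070 − 4.89114)/3 = 1.98389
R(2,1) = 1.95481 + (1.95481 − 2.71070)/3 = 1.70285
R(2,2) = 1.70285 + (1.70285 − 1.98389)/15 = 1.68411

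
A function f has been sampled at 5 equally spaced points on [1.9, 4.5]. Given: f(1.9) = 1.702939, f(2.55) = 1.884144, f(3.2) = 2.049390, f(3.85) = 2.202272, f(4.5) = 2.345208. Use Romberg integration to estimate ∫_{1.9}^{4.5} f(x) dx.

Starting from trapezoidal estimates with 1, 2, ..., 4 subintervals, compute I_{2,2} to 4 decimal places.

I_{0,0} (trapezoid, 1 panel, h=2.6000): 5.262591
I_{1,0} (trapezoid, 2 panels, h=1.3000): 5.295503
I_{2,0} (trapezoid, 4 panels, h=0.6500): 5.303922
I_{1,1} = 5.295503 + (5.295503 − 5.262591)/3 = 5.306474
I_{2,1} = 5.303922 + (5.303922 − 5.295503)/3 = 5.306728
I_{2,2} = 5.306728 + (5.306728 − 5.306474)/15 = 5.306745

5.3067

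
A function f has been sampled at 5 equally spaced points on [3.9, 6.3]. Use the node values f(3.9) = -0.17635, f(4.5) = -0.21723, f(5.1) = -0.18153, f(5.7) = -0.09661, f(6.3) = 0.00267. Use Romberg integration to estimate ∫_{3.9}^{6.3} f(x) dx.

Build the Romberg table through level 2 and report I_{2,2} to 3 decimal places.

-0.358

I_{0,0} (trapezoid, 1 panel, h=2.4000): -0.20842
I_{1,0} (trapezoid, 2 panels, h=1.2000): -0.32204
I_{2,0} (trapezoid, 4 panels, h=0.6000): -0.34933
I_{1,1} = -0.32204 + (-0.32204 − (-0.20842))/3 = -0.35991
I_{2,1} = -0.34933 + (-0.34933 − (-0.32204))/3 = -0.35843
I_{2,2} = -0.35843 + (-0.35843 − (-0.35991))/15 = -0.35833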